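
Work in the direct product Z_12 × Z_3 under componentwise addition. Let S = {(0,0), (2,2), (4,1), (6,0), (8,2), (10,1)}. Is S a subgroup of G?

Yes

|S| = 6 divides |G| = 36, consistent with Lagrange.
S contains the identity, every element's inverse is in S, and S is closed under +: it is a subgroup.
In fact S = ⟨(10,1)⟩.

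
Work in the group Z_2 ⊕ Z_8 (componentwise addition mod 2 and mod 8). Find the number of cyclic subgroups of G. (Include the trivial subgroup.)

8

A cyclic subgroup of order d is generated by each of its φ(d) elements of order d, so the cyclic subgroups of order d number (#elements of order d)/φ(d).
Cyclic subgroups by order — order 1: 1; order 2: 3; order 4: 2; order 8: 2.
Total: 8.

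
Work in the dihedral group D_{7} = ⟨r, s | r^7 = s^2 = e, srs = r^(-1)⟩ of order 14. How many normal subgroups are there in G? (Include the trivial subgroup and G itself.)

3

G has 10 subgroups. Checking conjugation-invariance by order — order 1: 1/1 normal; order 2: 0/7 normal; order 7: 1/1 normal; order 14: 1/1 normal.
Total normal subgroups: 3.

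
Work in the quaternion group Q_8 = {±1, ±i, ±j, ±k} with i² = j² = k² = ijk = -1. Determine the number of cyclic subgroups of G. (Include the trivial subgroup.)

A cyclic subgroup of order d is generated by each of its φ(d) elements of order d, so the cyclic subgroups of order d number (#elements of order d)/φ(d).
Cyclic subgroups by order — order 1: 1; order 2: 1; order 4: 3.
Total: 5.

5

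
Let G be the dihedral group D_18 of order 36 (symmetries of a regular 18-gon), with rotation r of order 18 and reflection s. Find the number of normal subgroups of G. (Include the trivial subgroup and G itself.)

9

G has 45 subgroups. Checking conjugation-invariance by order — order 1: 1/1 normal; order 2: 1/19 normal; order 3: 1/1 normal; order 4: 0/9 normal; order 6: 1/7 normal; order 9: 1/1 normal; order 12: 0/3 normal; order 18: 3/3 normal; order 36: 1/1 normal.
Total normal subgroups: 9.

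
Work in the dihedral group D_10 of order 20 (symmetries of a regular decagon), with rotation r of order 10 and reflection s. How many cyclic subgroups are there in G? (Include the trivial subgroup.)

14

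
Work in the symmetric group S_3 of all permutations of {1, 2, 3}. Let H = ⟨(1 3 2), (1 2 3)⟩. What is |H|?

3

|⟨(1 3 2)⟩| = 3 and |⟨(1 2 3)⟩| = 3, so |H| is a multiple of lcm(3, 3) = 3 and divides |G| = 6.
Closing under the operation: H = {e, (1 2 3), (1 3 2)}, so |H| = 3.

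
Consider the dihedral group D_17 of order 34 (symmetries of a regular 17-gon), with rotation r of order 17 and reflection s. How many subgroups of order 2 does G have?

|G| = 34 and 2 | 34, so subgroups of order 2 are possible by Lagrange.
The subgroups of order 2 are: {e, r^10s}; {e, r^11s}; {e, r^12s}; {e, r^13s}; … (17 in all).
So G has 17 subgroups of order 2.

17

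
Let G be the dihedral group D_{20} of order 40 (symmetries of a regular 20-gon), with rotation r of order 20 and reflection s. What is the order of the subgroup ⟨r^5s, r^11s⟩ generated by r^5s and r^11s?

20

|⟨r^5s⟩| = 2 and |⟨r^11s⟩| = 2, so |H| is a multiple of lcm(2, 2) = 2 and divides |G| = 40.
Closing under the operation: H = {e, r^2, r^4, r^6, r^8, r^10, r^12, r^14, r^16, r^18, rs, r^3s, r^5s, r^7s, r^9s, r^11s, r^13s, r^15s, r^17s, r^19s}, so |H| = 20.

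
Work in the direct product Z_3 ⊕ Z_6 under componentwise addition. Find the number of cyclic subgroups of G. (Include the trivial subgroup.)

A cyclic subgroup of order d is generated by each of its φ(d) elements of order d, so the cyclic subgroups of order d number (#elements of order d)/φ(d).
Cyclic subgroups by order — order 1: 1; order 2: 1; order 3: 4; order 6: 4.
Total: 10.

10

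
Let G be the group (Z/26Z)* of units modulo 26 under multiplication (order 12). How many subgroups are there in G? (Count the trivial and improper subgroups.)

6

|G| = 12, so by Lagrange every subgroup order divides 12. Divisors: 1, 2, 3, 4, 6, 12.
Subgroups by order — order 1: 1; order 2: 1; order 3: 1; order 4: 1; order 6: 1; order 12: 1.
Total: 1 + 1 + 1 + 1 + 1 + 1 = 6.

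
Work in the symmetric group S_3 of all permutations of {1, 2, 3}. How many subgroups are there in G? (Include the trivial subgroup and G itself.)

|G| = 6, so by Lagrange every subgroup order divides 6. Divisors: 1, 2, 3, 6.
Subgroups by order — order 1: 1; order 2: 3; order 3: 1; order 6: 1.
Total: 1 + 3 + 1 + 1 = 6.

6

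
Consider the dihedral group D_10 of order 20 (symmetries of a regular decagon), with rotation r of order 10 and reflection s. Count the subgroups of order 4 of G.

5

|G| = 20 and 4 | 20, so subgroups of order 4 are possible by Lagrange.
The subgroups of order 4 are: {e, r^5, r^2s, r^7s}; {e, r^5, r^3s, r^8s}; {e, r^5, r^4s, r^9s}; {e, r^5, s, r^5s}; … (5 in all).
So G has 5 subgroups of order 4.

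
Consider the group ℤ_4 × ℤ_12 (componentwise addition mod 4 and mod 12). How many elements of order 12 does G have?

An element (a,b) has order lcm(ord(a), ord(b)); count pairs with lcm equal to 12.
Enumerating gives 24 such elements.

24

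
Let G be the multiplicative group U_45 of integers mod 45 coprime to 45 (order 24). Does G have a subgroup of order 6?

6 | 24. A subgroup of order 6 is {1, 11, 16, 26, 31, 41}.

Yes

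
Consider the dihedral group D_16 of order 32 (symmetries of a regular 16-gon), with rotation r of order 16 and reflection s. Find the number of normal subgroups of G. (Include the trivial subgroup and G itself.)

8

G has 36 subgroups. Checking conjugation-invariance by order — order 1: 1/1 normal; order 2: 1/17 normal; order 4: 1/9 normal; order 8: 1/5 normal; order 16: 3/3 normal; order 32: 1/1 normal.
Total normal subgroups: 8.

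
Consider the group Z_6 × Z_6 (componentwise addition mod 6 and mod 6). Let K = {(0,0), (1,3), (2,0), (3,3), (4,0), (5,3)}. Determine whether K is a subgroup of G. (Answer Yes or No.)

|K| = 6 divides |G| = 36, consistent with Lagrange.
K contains the identity, every element's inverse is in K, and K is closed under +: it is a subgroup.
In fact K = ⟨(1,3)⟩.

Yes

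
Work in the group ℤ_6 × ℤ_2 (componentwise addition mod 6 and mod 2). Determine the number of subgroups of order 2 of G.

3

|G| = 12 and 2 | 12, so subgroups of order 2 are possible by Lagrange.
The subgroups of order 2 are: {(0,0), (0,1)}; {(0,0), (3,0)}; {(0,0), (3,1)}.
So G has 3 subgroups of order 2.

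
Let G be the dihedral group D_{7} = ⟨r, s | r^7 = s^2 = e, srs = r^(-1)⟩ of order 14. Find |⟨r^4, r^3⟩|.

7

|⟨r^4⟩| = 7 and |⟨r^3⟩| = 7, so |H| is a multiple of lcm(7, 7) = 7 and divides |G| = 14.
Closing under the operation: H = {e, r, r^2, r^3, r^4, r^5, r^6}, so |H| = 7.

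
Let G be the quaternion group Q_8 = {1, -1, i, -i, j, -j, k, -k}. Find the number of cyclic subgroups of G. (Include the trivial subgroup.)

5

A cyclic subgroup of order d is generated by each of its φ(d) elements of order d, so the cyclic subgroups of order d number (#elements of order d)/φ(d).
Cyclic subgroups by order — order 1: 1; order 2: 1; order 4: 3.
Total: 5.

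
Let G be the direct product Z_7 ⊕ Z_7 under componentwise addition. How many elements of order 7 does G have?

48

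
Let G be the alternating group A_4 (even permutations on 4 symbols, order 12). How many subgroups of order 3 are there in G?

4

|G| = 12 and 3 | 12, so subgroups of order 3 are possible by Lagrange.
The subgroups of order 3 are: {e, (1 2 3), (1 3 2)}; {e, (1 2 4), (1 4 2)}; {e, (1 3 4), (1 4 3)}; {e, (2 3 4), (2 4 3)}.
So G has 4 subgroups of order 3.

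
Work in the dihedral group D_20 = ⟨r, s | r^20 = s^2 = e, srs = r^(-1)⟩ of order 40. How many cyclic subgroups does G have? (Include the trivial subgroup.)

26

Each element a generates a cyclic subgroup ⟨a⟩; distinct elements may generate the same one (a cyclic group of order d has φ(d) generators).
Cyclic subgroups by order — order 1: 1; order 2: 21; order 4: 1; order 5: 1; order 10: 1; order 20: 1.
Total: 26.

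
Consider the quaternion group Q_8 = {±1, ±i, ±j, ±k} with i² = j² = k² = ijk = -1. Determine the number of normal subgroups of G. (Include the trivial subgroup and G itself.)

6

G has 6 subgroups. Checking conjugation-invariance by order — order 1: 1/1 normal; order 2: 1/1 normal; order 4: 3/3 normal; order 8: 1/1 normal.
Total normal subgroups: 6.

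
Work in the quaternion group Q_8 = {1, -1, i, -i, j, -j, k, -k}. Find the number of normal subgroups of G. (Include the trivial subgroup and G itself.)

6

G has 6 subgroups. Checking conjugation-invariance by order — order 1: 1/1 normal; order 2: 1/1 normal; order 4: 3/3 normal; order 8: 1/1 normal.
Total normal subgroups: 6.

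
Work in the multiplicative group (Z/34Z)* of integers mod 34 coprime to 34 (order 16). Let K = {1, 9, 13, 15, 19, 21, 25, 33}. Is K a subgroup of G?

Yes

|K| = 8 divides |G| = 16, consistent with Lagrange.
K contains the identity, every element's inverse is in K, and K is closed under ·: it is a subgroup.
In fact K = ⟨9⟩.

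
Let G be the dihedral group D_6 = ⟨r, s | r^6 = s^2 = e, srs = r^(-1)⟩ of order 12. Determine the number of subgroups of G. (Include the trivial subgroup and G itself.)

16

|G| = 12, so by Lagrange every subgroup order divides 12. Divisors: 1, 2, 3, 4, 6, 12.
Subgroups by order — order 1: 1; order 2: 7; order 3: 1; order 4: 3; order 6: 3; order 12: 1.
Total: 1 + 7 + 1 + 3 + 3 + 1 = 16.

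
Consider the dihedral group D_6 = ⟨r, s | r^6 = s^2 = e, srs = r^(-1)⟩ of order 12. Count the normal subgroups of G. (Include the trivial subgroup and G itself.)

7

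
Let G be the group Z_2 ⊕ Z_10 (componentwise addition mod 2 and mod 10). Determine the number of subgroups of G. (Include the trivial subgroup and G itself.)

|G| = 20, so by Lagrange every subgroup order divides 20. Divisors: 1, 2, 4, 5, 10, 20.
Subgroups by order — order 1: 1; order 2: 3; order 4: 1; order 5: 1; order 10: 3; order 20: 1.
Total: 1 + 3 + 1 + 1 + 3 + 1 = 10.

10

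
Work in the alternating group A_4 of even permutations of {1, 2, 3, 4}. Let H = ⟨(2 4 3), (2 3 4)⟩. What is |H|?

|⟨(2 4 3)⟩| = 3 and |⟨(2 3 4)⟩| = 3, so |H| is a multiple of lcm(3, 3) = 3 and divides |G| = 12.
Closing under the operation: H = {e, (2 3 4), (2 4 3)}, so |H| = 3.

3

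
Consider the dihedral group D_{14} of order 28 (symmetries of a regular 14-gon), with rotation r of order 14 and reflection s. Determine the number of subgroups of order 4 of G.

|G| = 28 and 4 | 28, so subgroups of order 4 are possible by Lagrange.
The subgroups of order 4 are: {e, r^7, r^3s, r^10s}; {e, r^7, r^4s, r^11s}; {e, r^7, r^5s, r^12s}; {e, r^7, r^6s, r^13s}; … (7 in all).
So G has 7 subgroups of order 4.

7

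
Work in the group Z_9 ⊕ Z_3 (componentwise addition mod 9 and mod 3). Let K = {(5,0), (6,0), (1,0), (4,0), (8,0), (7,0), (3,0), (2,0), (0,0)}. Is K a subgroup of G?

|K| = 9 divides |G| = 27, consistent with Lagrange.
K contains the identity, every element's inverse is in K, and K is closed under +: it is a subgroup.
In fact K = ⟨(4,0)⟩.

Yes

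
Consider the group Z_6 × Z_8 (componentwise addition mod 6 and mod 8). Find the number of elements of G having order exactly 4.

An element (a,b) has order lcm(ord(a), ord(b)); count pairs with lcm equal to 4.
Enumerating gives 4 such elements.

4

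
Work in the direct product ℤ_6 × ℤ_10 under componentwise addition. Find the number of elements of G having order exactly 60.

An element (a,b) has order lcm(ord(a), ord(b)); count pairs with lcm equal to 60.
Enumerating gives 0 such elements.

0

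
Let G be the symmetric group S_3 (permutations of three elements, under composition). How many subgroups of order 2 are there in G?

|G| = 6 and 2 | 6, so subgroups of order 2 are possible by Lagrange.
The subgroups of order 2 are: {e, (1 2)}; {e, (1 3)}; {e, (2 3)}.
So G has 3 subgroups of order 2.

3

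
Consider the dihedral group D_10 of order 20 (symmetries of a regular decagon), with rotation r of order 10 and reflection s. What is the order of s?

2

Computing powers of s: the smallest k with (s)^k = e is k = 2.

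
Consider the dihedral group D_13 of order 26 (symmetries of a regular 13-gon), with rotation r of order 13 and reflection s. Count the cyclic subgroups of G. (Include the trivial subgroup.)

Each element a generates a cyclic subgroup ⟨a⟩; distinct elements may generate the same one (a cyclic group of order d has φ(d) generators).
Cyclic subgroups by order — order 1: 1; order 2: 13; order 13: 1.
Total: 15.

15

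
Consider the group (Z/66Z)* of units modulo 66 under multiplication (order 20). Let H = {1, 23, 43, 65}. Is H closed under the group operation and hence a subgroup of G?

Yes

|H| = 4 divides |G| = 20, consistent with Lagrange.
H contains the identity, every element's inverse is in H, and H is closed under ·: it is a subgroup.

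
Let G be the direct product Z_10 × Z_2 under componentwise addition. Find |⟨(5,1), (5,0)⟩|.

4

|⟨(5,1)⟩| = 2 and |⟨(5,0)⟩| = 2, so |H| is a multiple of lcm(2, 2) = 2 and divides |G| = 20.
Closing under the operation: H = {(0,0), (0,1), (5,0), (5,1)}, so |H| = 4.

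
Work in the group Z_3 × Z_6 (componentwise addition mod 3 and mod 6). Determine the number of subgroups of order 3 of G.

4

|G| = 18 and 3 | 18, so subgroups of order 3 are possible by Lagrange.
The subgroups of order 3 are: {(0,0), (0,2), (0,4)}; {(0,0), (1,0), (2,0)}; {(0,0), (1,2), (2,4)}; {(0,0), (1,4), (2,2)}.
So G has 4 subgroups of order 3.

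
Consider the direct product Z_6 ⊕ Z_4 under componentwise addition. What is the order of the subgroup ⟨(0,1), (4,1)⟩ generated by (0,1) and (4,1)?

12

|⟨(0,1)⟩| = 4 and |⟨(4,1)⟩| = 12, so |H| is a multiple of lcm(4, 12) = 12 and divides |G| = 24.
Closing under the operation: H = {(0,0), (0,1), (0,2), (0,3), (2,0), (2,1), (2,2), (2,3), (4,0), (4,1), (4,2), (4,3)}, so |H| = 12.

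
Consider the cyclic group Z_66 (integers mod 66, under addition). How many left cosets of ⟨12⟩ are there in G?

6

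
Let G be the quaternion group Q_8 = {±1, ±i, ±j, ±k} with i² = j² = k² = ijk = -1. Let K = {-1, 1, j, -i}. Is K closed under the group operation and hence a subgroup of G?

No

-i ∈ K but its inverse i ∉ K, so K is not a subgroup.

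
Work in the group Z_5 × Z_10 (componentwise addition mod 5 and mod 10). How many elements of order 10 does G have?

An element (a,b) has order lcm(ord(a), ord(b)); count pairs with lcm equal to 10.
Enumerating gives 24 such elements.

24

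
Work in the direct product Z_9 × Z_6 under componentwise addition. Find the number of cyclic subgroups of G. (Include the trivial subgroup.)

A cyclic subgroup of order d is generated by each of its φ(d) elements of order d, so the cyclic subgroups of order d number (#elements of order d)/φ(d).
Cyclic subgroups by order — order 1: 1; order 2: 1; order 3: 4; order 6: 4; order 9: 3; order 18: 3.
Total: 16.

16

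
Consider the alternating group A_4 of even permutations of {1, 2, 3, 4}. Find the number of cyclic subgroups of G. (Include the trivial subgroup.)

8

Each element a generates a cyclic subgroup ⟨a⟩; distinct elements may generate the same one (a cyclic group of order d has φ(d) generators).
Cyclic subgroups by order — order 1: 1; order 2: 3; order 3: 4.
Total: 8.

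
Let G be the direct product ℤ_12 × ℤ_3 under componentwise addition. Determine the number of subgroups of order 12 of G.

4

|G| = 36 and 12 | 36, so subgroups of order 12 are possible by Lagrange.
The subgroups of order 12 are: {(0,0), (0,1), (0,2), (3,0), (3,1), (3,2), (6,0), (6,1), (6,2), (9,0), (9,1), (9,2)}; {(0,0), (1,0), (2,0), (3,0), (4,0), (5,0), (6,0), (7,0), (8,0), (9,0), (10,0), (11,0)}; {(0,0), (1,1), (2,2), (3,0), (4,1), (5,2), (6,0), (7,1), (8,2), (9,0), (10,1), (11,2)}; {(0,0), (1,2), (2,1), (3,0), (4,2), (5,1), (6,0), (7,2), (8,1), (9,0), (10,2), (11,1)}.
So G has 4 subgroups of order 12.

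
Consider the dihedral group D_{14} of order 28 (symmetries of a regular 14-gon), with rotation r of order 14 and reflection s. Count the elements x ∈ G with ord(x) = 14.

6

The elements of order 14 are: r, r^3, r^5, r^9, r^11, r^13.
That's 6.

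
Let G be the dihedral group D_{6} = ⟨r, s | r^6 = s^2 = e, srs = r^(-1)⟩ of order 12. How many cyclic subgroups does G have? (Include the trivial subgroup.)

Group the elements of G by the cyclic subgroup they generate; each cyclic subgroup of order d accounts for φ(d) elements.
Cyclic subgroups by order — order 1: 1; order 2: 7; order 3: 1; order 6: 1.
Total: 10.

10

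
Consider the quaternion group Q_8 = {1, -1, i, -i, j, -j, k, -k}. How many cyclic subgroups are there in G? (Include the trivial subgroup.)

5

Group the elements of G by the cyclic subgroup they generate; each cyclic subgroup of order d accounts for φ(d) elements.
Cyclic subgroups by order — order 1: 1; order 2: 1; order 4: 3.
Total: 5.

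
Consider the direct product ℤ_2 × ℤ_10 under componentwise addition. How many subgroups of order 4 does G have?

1

|G| = 20 and 4 | 20, so subgroups of order 4 are possible by Lagrange.
The subgroups of order 4 are: {(0,0), (0,5), (1,0), (1,5)}.
So G has 1 subgroup of order 4.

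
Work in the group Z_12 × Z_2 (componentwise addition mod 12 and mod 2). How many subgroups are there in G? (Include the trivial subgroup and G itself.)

|G| = 24, so by Lagrange every subgroup order divides 24. Divisors: 1, 2, 3, 4, 6, 8, 12, 24.
Subgroups by order — order 1: 1; order 2: 3; order 3: 1; order 4: 3; order 6: 3; order 8: 1; order 12: 3; order 24: 1.
Total: 1 + 3 + 1 + 3 + 3 + 1 + 3 + 1 = 16.

16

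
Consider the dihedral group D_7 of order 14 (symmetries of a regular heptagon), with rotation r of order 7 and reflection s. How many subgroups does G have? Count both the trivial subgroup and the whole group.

10

|G| = 14, so by Lagrange every subgroup order divides 14. Divisors: 1, 2, 7, 14.
Subgroups by order — order 1: 1; order 2: 7; order 7: 1; order 14: 1.
Total: 1 + 7 + 1 + 1 = 10.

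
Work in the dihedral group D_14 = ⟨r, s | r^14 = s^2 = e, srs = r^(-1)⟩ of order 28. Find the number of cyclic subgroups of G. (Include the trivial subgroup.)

A cyclic subgroup of order d is generated by each of its φ(d) elements of order d, so the cyclic subgroups of order d number (#elements of order d)/φ(d).
Cyclic subgroups by order — order 1: 1; order 2: 15; order 7: 1; order 14: 1.
Total: 18.

18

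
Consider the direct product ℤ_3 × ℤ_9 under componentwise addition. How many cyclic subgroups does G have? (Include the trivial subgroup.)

8

A cyclic subgroup of order d is generated by each of its φ(d) elements of order d, so the cyclic subgroups of order d number (#elements of order d)/φ(d).
Cyclic subgroups by order — order 1: 1; order 3: 4; order 9: 3.
Total: 8.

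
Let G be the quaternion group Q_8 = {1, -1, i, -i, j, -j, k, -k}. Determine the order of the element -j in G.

4

Computing powers of -j: the smallest k with (-j)^k = e is k = 4.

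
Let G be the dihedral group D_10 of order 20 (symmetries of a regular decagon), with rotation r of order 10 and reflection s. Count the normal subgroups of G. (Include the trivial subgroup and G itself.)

7

G has 22 subgroups. Checking conjugation-invariance by order — order 1: 1/1 normal; order 2: 1/11 normal; order 4: 0/5 normal; order 5: 1/1 normal; order 10: 3/3 normal; order 20: 1/1 normal.
Total normal subgroups: 7.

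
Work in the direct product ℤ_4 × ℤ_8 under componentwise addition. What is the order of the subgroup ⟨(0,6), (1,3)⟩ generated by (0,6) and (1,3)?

16

|⟨(0,6)⟩| = 4 and |⟨(1,3)⟩| = 8, so |H| is a multiple of lcm(4, 8) = 8 and divides |G| = 32.
Closing under the operation: H = {(0,0), (0,2), (0,4), (0,6), (1,1), (1,3), (1,5), (1,7), (2,0), (2,2), (2,4), (2,6), (3,1), (3,3), (3,5), (3,7)}, so |H| = 16.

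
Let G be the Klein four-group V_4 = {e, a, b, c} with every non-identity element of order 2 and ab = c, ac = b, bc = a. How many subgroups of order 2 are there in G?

|G| = 4 and 2 | 4, so subgroups of order 2 are possible by Lagrange.
The subgroups of order 2 are: {e, a}; {e, b}; {e, c}.
So G has 3 subgroups of order 2.

3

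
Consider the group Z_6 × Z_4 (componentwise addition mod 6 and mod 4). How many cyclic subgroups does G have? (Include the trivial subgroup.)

12

Group the elements of G by the cyclic subgroup they generate; each cyclic subgroup of order d accounts for φ(d) elements.
Cyclic subgroups by order — order 1: 1; order 2: 3; order 3: 1; order 4: 2; order 6: 3; order 12: 2.
Total: 12.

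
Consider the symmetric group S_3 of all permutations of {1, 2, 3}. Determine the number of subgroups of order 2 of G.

3

|G| = 6 and 2 | 6, so subgroups of order 2 are possible by Lagrange.
The subgroups of order 2 are: {e, (1 2)}; {e, (1 3)}; {e, (2 3)}.
So G has 3 subgroups of order 2.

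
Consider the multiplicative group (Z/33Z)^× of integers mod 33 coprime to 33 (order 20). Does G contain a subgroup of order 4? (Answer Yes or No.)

Yes

4 | 20. A subgroup of order 4 is {1, 10, 23, 32}.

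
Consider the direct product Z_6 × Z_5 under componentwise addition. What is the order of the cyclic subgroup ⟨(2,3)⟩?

15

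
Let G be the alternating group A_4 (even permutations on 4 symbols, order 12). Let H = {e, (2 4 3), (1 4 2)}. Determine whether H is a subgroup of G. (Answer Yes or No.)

No

(2 4 3) ∈ H but its inverse (2 3 4) ∉ H, so H is not a subgroup.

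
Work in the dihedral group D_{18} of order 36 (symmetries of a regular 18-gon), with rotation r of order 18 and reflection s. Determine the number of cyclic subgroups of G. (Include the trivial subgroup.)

Group the elements of G by the cyclic subgroup they generate; each cyclic subgroup of order d accounts for φ(d) elements.
Cyclic subgroups by order — order 1: 1; order 2: 19; order 3: 1; order 6: 1; order 9: 1; order 18: 1.
Total: 24.

24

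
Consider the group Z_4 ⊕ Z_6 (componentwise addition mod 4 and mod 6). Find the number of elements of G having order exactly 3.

2

An element (a,b) has order lcm(ord(a), ord(b)); count pairs with lcm equal to 3.
Enumerating gives 2 such elements.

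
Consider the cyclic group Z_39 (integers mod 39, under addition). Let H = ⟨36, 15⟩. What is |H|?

|⟨36⟩| = 13 and |⟨15⟩| = 13, so |H| is a multiple of lcm(13, 13) = 13 and divides |G| = 39.
Closing under the operation: H = {0, 3, 6, 9, 12, 15, 18, 21, 24, 27, 30, 33, 36}, so |H| = 13.

13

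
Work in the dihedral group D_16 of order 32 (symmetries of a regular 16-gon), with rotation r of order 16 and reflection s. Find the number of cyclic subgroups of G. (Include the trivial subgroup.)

21

Each element a generates a cyclic subgroup ⟨a⟩; distinct elements may generate the same one (a cyclic group of order d has φ(d) generators).
Cyclic subgroups by order — order 1: 1; order 2: 17; order 4: 1; order 8: 1; order 16: 1.
Total: 21.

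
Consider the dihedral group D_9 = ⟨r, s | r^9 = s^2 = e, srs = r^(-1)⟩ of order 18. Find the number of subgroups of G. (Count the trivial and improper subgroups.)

16

|G| = 18, so by Lagrange every subgroup order divides 18. Divisors: 1, 2, 3, 6, 9, 18.
Subgroups by order — order 1: 1; order 2: 9; order 3: 1; order 6: 3; order 9: 1; order 18: 1.
Total: 1 + 9 + 1 + 3 + 1 + 1 = 16.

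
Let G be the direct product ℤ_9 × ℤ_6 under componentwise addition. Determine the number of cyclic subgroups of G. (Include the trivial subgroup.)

16

A cyclic subgroup of order d is generated by each of its φ(d) elements of order d, so the cyclic subgroups of order d number (#elements of order d)/φ(d).
Cyclic subgroups by order — order 1: 1; order 2: 1; order 3: 4; order 6: 4; order 9: 3; order 18: 3.
Total: 16.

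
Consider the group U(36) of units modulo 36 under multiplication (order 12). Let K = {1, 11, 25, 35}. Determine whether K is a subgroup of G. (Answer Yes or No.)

No

11 ∈ K but its inverse 23 ∉ K, so K is not a subgroup.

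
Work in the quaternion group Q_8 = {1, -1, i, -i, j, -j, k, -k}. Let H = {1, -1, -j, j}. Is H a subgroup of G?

Yes

|H| = 4 divides |G| = 8, consistent with Lagrange.
H contains the identity, every element's inverse is in H, and H is closed under ·: it is a subgroup.
In fact H = ⟨j⟩.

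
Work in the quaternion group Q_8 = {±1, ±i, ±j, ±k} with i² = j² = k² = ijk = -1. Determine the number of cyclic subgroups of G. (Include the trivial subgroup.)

Group the elements of G by the cyclic subgroup they generate; each cyclic subgroup of order d accounts for φ(d) elements.
Cyclic subgroups by order — order 1: 1; order 2: 1; order 4: 3.
Total: 5.

5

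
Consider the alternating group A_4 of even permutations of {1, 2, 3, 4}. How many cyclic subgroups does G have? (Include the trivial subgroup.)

8

Each element a generates a cyclic subgroup ⟨a⟩; distinct elements may generate the same one (a cyclic group of order d has φ(d) generators).
Cyclic subgroups by order — order 1: 1; order 2: 3; order 3: 4.
Total: 8.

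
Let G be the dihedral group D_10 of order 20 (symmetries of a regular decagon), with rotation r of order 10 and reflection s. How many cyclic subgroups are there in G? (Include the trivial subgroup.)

14

A cyclic subgroup of order d is generated by each of its φ(d) elements of order d, so the cyclic subgroups of order d number (#elements of order d)/φ(d).
Cyclic subgroups by order — order 1: 1; order 2: 11; order 5: 1; order 10: 1.
Total: 14.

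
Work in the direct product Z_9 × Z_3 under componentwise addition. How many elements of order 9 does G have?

18

An element (a,b) has order lcm(ord(a), ord(b)); count pairs with lcm equal to 9.
Enumerating gives 18 such elements.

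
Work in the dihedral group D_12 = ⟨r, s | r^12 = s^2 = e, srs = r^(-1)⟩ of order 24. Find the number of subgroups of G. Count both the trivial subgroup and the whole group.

|G| = 24, so by Lagrange every subgroup order divides 24. Divisors: 1, 2, 3, 4, 6, 8, 12, 24.
Subgroups by order — order 1: 1; order 2: 13; order 3: 1; order 4: 7; order 6: 5; order 8: 3; order 12: 3; order 24: 1.
Total: 1 + 13 + 1 + 7 + 5 + 3 + 3 + 1 = 34.

34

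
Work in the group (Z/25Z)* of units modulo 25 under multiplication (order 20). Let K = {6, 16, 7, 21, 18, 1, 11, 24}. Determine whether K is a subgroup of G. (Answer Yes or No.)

|K| = 8 does not divide |G| = 20, so by Lagrange K is not a subgroup.

No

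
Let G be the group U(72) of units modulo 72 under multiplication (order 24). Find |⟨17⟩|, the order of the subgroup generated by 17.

2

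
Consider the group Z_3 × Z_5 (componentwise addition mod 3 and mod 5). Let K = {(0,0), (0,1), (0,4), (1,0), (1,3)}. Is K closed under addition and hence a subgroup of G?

No

(1,0) ∈ K but its inverse (2,0) ∉ K, so K is not a subgroup.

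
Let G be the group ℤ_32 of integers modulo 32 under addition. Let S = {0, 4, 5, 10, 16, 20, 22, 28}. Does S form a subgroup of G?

No

5 ∈ S but its inverse 27 ∉ S, so S is not a subgroup.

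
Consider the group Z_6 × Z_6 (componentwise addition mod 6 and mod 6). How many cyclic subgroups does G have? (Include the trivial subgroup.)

Group the elements of G by the cyclic subgroup they generate; each cyclic subgroup of order d accounts for φ(d) elements.
Cyclic subgroups by order — order 1: 1; order 2: 3; order 3: 4; order 6: 12.
Total: 20.

20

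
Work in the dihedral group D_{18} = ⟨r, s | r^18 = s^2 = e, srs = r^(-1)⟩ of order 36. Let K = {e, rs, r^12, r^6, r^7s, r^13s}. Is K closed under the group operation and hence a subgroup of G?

|K| = 6 divides |G| = 36, consistent with Lagrange.
K contains the identity, every element's inverse is in K, and K is closed under ·: it is a subgroup.

Yes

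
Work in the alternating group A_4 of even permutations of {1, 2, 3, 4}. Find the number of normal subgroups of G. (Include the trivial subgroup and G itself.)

3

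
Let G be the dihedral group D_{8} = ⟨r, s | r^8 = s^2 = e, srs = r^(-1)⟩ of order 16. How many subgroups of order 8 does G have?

3

|G| = 16 and 8 | 16, so subgroups of order 8 are possible by Lagrange.
The subgroups of order 8 are: {e, r, r^2, r^3, r^4, r^5, r^6, r^7}; {e, r^2, r^4, r^6, s, r^2s, r^4s, r^6s}; {e, r^2, r^4, r^6, rs, r^3s, r^5s, r^7s}.
So G has 3 subgroups of order 8.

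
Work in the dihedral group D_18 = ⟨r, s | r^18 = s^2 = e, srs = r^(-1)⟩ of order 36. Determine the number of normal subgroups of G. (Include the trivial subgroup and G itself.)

G has 45 subgroups. Checking conjugation-invariance by order — order 1: 1/1 normal; order 2: 1/19 normal; order 3: 1/1 normal; order 4: 0/9 normal; order 6: 1/7 normal; order 9: 1/1 normal; order 12: 0/3 normal; order 18: 3/3 normal; order 36: 1/1 normal.
Total normal subgroups: 9.

9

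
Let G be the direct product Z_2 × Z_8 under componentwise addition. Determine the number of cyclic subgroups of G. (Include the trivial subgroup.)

8

A cyclic subgroup of order d is generated by each of its φ(d) elements of order d, so the cyclic subgroups of order d number (#elements of order d)/φ(d).
Cyclic subgroups by order — order 1: 1; order 2: 3; order 4: 2; order 8: 2.
Total: 8.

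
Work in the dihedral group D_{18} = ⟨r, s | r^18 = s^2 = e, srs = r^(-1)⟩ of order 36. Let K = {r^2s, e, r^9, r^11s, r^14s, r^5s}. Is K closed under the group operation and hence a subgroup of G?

Closure fails: r^11s · r^14s = r^15 ∉ K. So K is not a subgroup.

No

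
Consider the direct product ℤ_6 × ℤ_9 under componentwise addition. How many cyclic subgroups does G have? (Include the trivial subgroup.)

16

Each element a generates a cyclic subgroup ⟨a⟩; distinct elements may generate the same one (a cyclic group of order d has φ(d) generators).
Cyclic subgroups by order — order 1: 1; order 2: 1; order 3: 4; order 6: 4; order 9: 3; order 18: 3.
Total: 16.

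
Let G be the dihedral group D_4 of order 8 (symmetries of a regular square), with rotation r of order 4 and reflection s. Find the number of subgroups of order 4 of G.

3

|G| = 8 and 4 | 8, so subgroups of order 4 are possible by Lagrange.
The subgroups of order 4 are: {e, r, r^2, r^3}; {e, r^2, s, r^2s}; {e, r^2, rs, r^3s}.
So G has 3 subgroups of order 4.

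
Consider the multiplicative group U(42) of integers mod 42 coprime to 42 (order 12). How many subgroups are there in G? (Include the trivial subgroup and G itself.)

10

|G| = 12, so by Lagrange every subgroup order divides 12. Divisors: 1, 2, 3, 4, 6, 12.
Subgroups by order — order 1: 1; order 2: 3; order 3: 1; order 4: 1; order 6: 3; order 12: 1.
Total: 1 + 3 + 1 + 1 + 3 + 1 = 10.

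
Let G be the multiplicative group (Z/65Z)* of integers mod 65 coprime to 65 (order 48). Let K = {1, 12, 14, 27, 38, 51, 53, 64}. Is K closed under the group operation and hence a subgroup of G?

|K| = 8 divides |G| = 48, consistent with Lagrange.
K contains the identity, every element's inverse is in K, and K is closed under ·: it is a subgroup.

Yes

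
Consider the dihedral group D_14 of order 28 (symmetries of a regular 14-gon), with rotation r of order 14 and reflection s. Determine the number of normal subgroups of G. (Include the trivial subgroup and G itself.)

7

G has 28 subgroups. Checking conjugation-invariance by order — order 1: 1/1 normal; order 2: 1/15 normal; order 4: 0/7 normal; order 7: 1/1 normal; order 14: 3/3 normal; order 28: 1/1 normal.
Total normal subgroups: 7.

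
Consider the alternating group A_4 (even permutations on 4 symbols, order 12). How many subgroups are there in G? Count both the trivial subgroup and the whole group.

|G| = 12, so by Lagrange every subgroup order divides 12. Divisors: 1, 2, 3, 4, 6, 12.
Subgroups by order — order 1: 1; order 2: 3; order 3: 4; order 4: 1; order 6: 0; order 12: 1.
Total: 1 + 3 + 4 + 1 + 0 + 1 = 10.

10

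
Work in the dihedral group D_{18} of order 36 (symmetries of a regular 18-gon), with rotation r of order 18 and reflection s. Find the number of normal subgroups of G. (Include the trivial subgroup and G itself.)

G has 45 subgroups. Checking conjugation-invariance by order — order 1: 1/1 normal; order 2: 1/19 normal; order 3: 1/1 normal; order 4: 0/9 normal; order 6: 1/7 normal; order 9: 1/1 normal; order 12: 0/3 normal; order 18: 3/3 normal; order 36: 1/1 normal.
Total normal subgroups: 9.

9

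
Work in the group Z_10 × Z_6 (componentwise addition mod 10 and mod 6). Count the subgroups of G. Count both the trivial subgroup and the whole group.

|G| = 60, so by Lagrange every subgroup order divides 60. Divisors: 1, 2, 3, 4, 5, 6, 10, 12, 15, 20, 30, 60.
Subgroups by order — order 1: 1; order 2: 3; order 3: 1; order 4: 1; order 5: 1; order 6: 3; order 10: 3; order 12: 1; order 15: 1; order 20: 1; order 30: 3; order 60: 1.
Total: 1 + 3 + 1 + 1 + 1 + 3 + 3 + 1 + 1 + 1 + 3 + 1 = 20.

20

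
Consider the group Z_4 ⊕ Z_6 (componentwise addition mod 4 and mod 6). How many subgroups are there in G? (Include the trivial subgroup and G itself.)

|G| = 24, so by Lagrange every subgroup order divides 24. Divisors: 1, 2, 3, 4, 6, 8, 12, 24.
Subgroups by order — order 1: 1; order 2: 3; order 3: 1; order 4: 3; order 6: 3; order 8: 1; order 12: 3; order 24: 1.
Total: 1 + 3 + 1 + 3 + 3 + 1 + 3 + 1 = 16.

16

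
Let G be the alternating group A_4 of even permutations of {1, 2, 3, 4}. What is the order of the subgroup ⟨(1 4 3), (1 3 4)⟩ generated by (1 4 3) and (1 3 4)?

3

|⟨(1 4 3)⟩| = 3 and |⟨(1 3 4)⟩| = 3, so |H| is a multiple of lcm(3, 3) = 3 and divides |G| = 12.
Closing under the operation: H = {e, (1 3 4), (1 4 3)}, so |H| = 3.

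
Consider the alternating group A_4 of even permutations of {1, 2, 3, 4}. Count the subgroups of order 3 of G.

4

|G| = 12 and 3 | 12, so subgroups of order 3 are possible by Lagrange.
The subgroups of order 3 are: {e, (1 2 3), (1 3 2)}; {e, (1 2 4), (1 4 2)}; {e, (1 3 4), (1 4 3)}; {e, (2 3 4), (2 4 3)}.
So G has 4 subgroups of order 3.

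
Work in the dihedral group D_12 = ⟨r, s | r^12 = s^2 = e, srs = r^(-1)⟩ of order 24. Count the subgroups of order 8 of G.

|G| = 24 and 8 | 24, so subgroups of order 8 are possible by Lagrange.
The subgroups of order 8 are: {e, r^3, r^6, r^9, rs, r^4s, r^7s, r^10s}; {e, r^3, r^6, r^9, r^2s, r^5s, r^8s, r^11s}; {e, r^3, r^6, r^9, s, r^3s, r^6s, r^9s}.
So G has 3 subgroups of order 8.

3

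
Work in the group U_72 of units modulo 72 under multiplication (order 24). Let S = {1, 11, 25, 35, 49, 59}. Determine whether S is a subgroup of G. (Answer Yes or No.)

Yes

|S| = 6 divides |G| = 24, consistent with Lagrange.
S contains the identity, every element's inverse is in S, and S is closed under ·: it is a subgroup.
In fact S = ⟨11⟩.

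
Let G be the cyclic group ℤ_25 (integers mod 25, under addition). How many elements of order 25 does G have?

In a cyclic group of order 25, the number of elements of order d (for d | 25) is φ(d).
φ(25) = 20.

20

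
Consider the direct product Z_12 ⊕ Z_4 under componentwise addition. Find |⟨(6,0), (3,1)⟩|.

|⟨(6,0)⟩| = 2 and |⟨(3,1)⟩| = 4, so |H| is a multiple of lcm(2, 4) = 4 and divides |G| = 48.
Closing under the operation: H = {(0,0), (0,2), (3,1), (3,3), (6,0), (6,2), (9,1), (9,3)}, so |H| = 8.

8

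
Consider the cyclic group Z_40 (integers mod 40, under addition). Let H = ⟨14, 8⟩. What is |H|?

|⟨14⟩| = 20 and |⟨8⟩| = 5, so |H| is a multiple of lcm(20, 5) = 20 and divides |G| = 40.
Closing under the operation: H = {0, 2, 4, 6, 8, 10, 12, 14, 16, 18, 20, 22, 24, 26, 28, 30, 32, 34, 36, 38}, so |H| = 20.

20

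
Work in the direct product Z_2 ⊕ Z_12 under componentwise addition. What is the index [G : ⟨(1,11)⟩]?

2

|⟨(1,11)⟩| = 12 and |G| = 24.
By Lagrange, [G : H] = |G|/|H| = 24/12 = 2.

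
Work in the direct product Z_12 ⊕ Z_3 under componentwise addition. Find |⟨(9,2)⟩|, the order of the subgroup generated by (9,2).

12

The order of (9,2) in Z_12 × Z_3 is lcm(ord(9) in Z_12, ord(2) in Z_3).
ord(9) = 4 and ord(2) = 3, so |⟨(9,2)⟩| = lcm(4, 3) = 12.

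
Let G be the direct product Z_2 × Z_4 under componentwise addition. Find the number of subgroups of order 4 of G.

|G| = 8 and 4 | 8, so subgroups of order 4 are possible by Lagrange.
The subgroups of order 4 are: {(0,0), (0,1), (0,2), (0,3)}; {(0,0), (0,2), (1,0), (1,2)}; {(0,0), (0,2), (1,1), (1,3)}.
So G has 3 subgroups of order 4.

3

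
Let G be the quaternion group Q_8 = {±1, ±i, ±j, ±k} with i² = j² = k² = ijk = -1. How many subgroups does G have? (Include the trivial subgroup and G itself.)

6

|G| = 8, so by Lagrange every subgroup order divides 8. Divisors: 1, 2, 4, 8.
Subgroups by order — order 1: 1; order 2: 1; order 4: 3; order 8: 1.
Total: 1 + 1 + 3 + 1 = 6.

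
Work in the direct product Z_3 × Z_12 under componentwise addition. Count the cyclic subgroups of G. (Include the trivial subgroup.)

15

A cyclic subgroup of order d is generated by each of its φ(d) elements of order d, so the cyclic subgroups of order d number (#elements of order d)/φ(d).
Cyclic subgroups by order — order 1: 1; order 2: 1; order 3: 4; order 4: 1; order 6: 4; order 12: 4.
Total: 15.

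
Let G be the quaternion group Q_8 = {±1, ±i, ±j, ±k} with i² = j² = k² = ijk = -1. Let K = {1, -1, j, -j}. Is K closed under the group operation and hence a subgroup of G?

Yes

|K| = 4 divides |G| = 8, consistent with Lagrange.
K contains the identity, every element's inverse is in K, and K is closed under ·: it is a subgroup.
In fact K = ⟨j⟩.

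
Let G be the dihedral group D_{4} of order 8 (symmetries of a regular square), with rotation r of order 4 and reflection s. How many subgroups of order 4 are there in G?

|G| = 8 and 4 | 8, so subgroups of order 4 are possible by Lagrange.
The subgroups of order 4 are: {e, r, r^2, r^3}; {e, r^2, s, r^2s}; {e, r^2, rs, r^3s}.
So G has 3 subgroups of order 4.

3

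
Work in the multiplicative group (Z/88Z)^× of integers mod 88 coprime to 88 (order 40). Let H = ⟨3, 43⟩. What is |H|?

|⟨3⟩| = 10 and |⟨43⟩| = 2, so |H| is a multiple of lcm(10, 2) = 10 and divides |G| = 40.
Closing under the operation: H = {1, 3, 9, 17, 19, 25, 27, 35, 41, 43, 49, 51, 57, 59, 65, 67, 73, 75, 81, 83}, so |H| = 20.

20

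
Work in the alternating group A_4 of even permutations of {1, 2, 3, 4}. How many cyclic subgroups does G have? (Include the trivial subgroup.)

A cyclic subgroup of order d is generated by each of its φ(d) elements of order d, so the cyclic subgroups of order d number (#elements of order d)/φ(d).
Cyclic subgroups by order — order 1: 1; order 2: 3; order 3: 4.
Total: 8.

8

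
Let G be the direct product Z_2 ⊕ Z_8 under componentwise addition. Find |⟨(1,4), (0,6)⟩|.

|⟨(1,4)⟩| = 2 and |⟨(0,6)⟩| = 4, so |H| is a multiple of lcm(2, 4) = 4 and divides |G| = 16.
Closing under the operation: H = {(0,0), (0,2), (0,4), (0,6), (1,0), (1,2), (1,4), (1,6)}, so |H| = 8.

8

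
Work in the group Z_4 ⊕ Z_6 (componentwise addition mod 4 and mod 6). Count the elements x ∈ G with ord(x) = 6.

6

An element (a,b) has order lcm(ord(a), ord(b)); count pairs with lcm equal to 6.
Enumerating gives 6 such elements.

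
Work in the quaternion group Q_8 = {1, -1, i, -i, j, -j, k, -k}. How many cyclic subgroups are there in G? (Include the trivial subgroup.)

5

Each element a generates a cyclic subgroup ⟨a⟩; distinct elements may generate the same one (a cyclic group of order d has φ(d) generators).
Cyclic subgroups by order — order 1: 1; order 2: 1; order 4: 3.
Total: 5.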